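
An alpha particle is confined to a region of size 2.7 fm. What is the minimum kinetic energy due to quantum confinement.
179.123 keV

Using the uncertainty principle:

1. Position uncertainty: Δx ≈ 2.700e-15 m
2. Minimum momentum uncertainty: Δp = ℏ/(2Δx) = 1.953e-20 kg·m/s
3. Minimum kinetic energy:
   KE = (Δp)²/(2m) = (1.953e-20)²/(2 × 6.645e-27 kg)
   KE = 2.870e-14 J = 179.123 keV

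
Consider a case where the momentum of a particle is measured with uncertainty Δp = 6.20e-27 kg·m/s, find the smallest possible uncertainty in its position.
8.505 nm

Using the Heisenberg uncertainty principle:
ΔxΔp ≥ ℏ/2

The minimum uncertainty in position is:
Δx_min = ℏ/(2Δp)
Δx_min = (1.055e-34 J·s) / (2 × 6.200e-27 kg·m/s)
Δx_min = 8.505e-09 m = 8.505 nm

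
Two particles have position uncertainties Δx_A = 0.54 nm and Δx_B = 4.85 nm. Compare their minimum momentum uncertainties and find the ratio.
Particle A has the larger minimum momentum uncertainty, by a factor of 8.98.

For each particle, the minimum momentum uncertainty is Δp_min = ℏ/(2Δx):

Particle A: Δp_A = ℏ/(2×5.400e-10 m) = 9.765e-26 kg·m/s
Particle B: Δp_B = ℏ/(2×4.850e-09 m) = 1.087e-26 kg·m/s

Ratio: Δp_A/Δp_B = 8.98

Since Δp_min ∝ 1/Δx, the particle with smaller position uncertainty (A) has larger momentum uncertainty.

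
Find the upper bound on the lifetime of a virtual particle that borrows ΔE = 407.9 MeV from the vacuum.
8.068 × 10^-25 s

Using the energy-time uncertainty principle:
ΔEΔt ≥ ℏ/2

For a virtual particle borrowing energy ΔE, the maximum lifetime is:
Δt_max = ℏ/(2ΔE)

Converting energy:
ΔE = 407.9 MeV = 6.535e-11 J

Δt_max = (1.055e-34 J·s) / (2 × 6.535e-11 J)
Δt_max = 8.068e-25 s = 8.068 × 10^-25 s

Virtual particles with higher borrowed energy exist for shorter times.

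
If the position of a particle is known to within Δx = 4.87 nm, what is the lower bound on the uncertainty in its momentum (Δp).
1.083 × 10^-26 kg·m/s

Using the Heisenberg uncertainty principle:
ΔxΔp ≥ ℏ/2

The minimum uncertainty in momentum is:
Δp_min = ℏ/(2Δx)
Δp_min = (1.055e-34 J·s) / (2 × 4.870e-09 m)
Δp_min = 1.083e-26 kg·m/s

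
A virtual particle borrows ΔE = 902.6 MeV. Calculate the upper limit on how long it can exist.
3.646 × 10^-25 s

Using the energy-time uncertainty principle:
ΔEΔt ≥ ℏ/2

For a virtual particle borrowing energy ΔE, the maximum lifetime is:
Δt_max = ℏ/(2ΔE)

Converting energy:
ΔE = 902.6 MeV = 1.446e-10 J

Δt_max = (1.055e-34 J·s) / (2 × 1.446e-10 J)
Δt_max = 3.646e-25 s = 3.646 × 10^-25 s

Virtual particles with higher borrowed energy exist for shorter times.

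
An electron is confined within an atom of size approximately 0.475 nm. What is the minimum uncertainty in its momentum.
1.110 × 10^-25 kg·m/s

Using the Heisenberg uncertainty principle:
ΔxΔp ≥ ℏ/2

With Δx ≈ L = 4.750e-10 m (the confinement size):
Δp_min = ℏ/(2Δx)
Δp_min = (1.055e-34 J·s) / (2 × 4.750e-10 m)
Δp_min = 1.110e-25 kg·m/s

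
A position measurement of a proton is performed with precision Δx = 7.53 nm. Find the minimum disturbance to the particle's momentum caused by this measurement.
7.002 × 10^-27 kg·m/s

The uncertainty principle implies that measuring position disturbs momentum:
ΔxΔp ≥ ℏ/2

When we measure position with precision Δx, we necessarily introduce a momentum uncertainty:
Δp ≥ ℏ/(2Δx)
Δp_min = (1.055e-34 J·s) / (2 × 7.530e-09 m)
Δp_min = 7.002e-27 kg·m/s

The more precisely we measure position, the greater the momentum disturbance.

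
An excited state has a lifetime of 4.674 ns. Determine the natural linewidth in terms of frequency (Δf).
17.026 MHz

Using the energy-time uncertainty principle and E = hf:
ΔEΔt ≥ ℏ/2
hΔf·Δt ≥ ℏ/2

The minimum frequency uncertainty is:
Δf = ℏ/(2hτ) = 1/(4πτ)
Δf = 1/(4π × 4.674e-09 s)
Δf = 1.703e+07 Hz = 17.026 MHz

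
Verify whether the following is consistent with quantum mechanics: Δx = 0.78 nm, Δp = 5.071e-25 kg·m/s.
Yes, it satisfies the uncertainty principle.

Calculate the product ΔxΔp:
ΔxΔp = (7.800e-10 m) × (5.071e-25 kg·m/s)
ΔxΔp = 3.955e-34 J·s

Compare to the minimum allowed value ℏ/2:
ℏ/2 = 5.273e-35 J·s

Since ΔxΔp = 3.955e-34 J·s ≥ 5.273e-35 J·s = ℏ/2,
the measurement satisfies the uncertainty principle.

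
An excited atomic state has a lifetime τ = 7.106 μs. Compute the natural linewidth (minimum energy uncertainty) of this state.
46.314 peV

Using the energy-time uncertainty principle:
ΔEΔt ≥ ℏ/2

The lifetime τ represents the time uncertainty Δt.
The natural linewidth (minimum energy uncertainty) is:

ΔE = ℏ/(2τ)
ΔE = (1.055e-34 J·s) / (2 × 7.106e-06 s)
ΔE = 7.420e-30 J = 46.314 peV

This natural linewidth limits the precision of spectroscopic measurements.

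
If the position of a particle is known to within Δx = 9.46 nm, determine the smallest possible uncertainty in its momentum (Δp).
5.574 × 10^-27 kg·m/s

Using the Heisenberg uncertainty principle:
ΔxΔp ≥ ℏ/2

The minimum uncertainty in momentum is:
Δp_min = ℏ/(2Δx)
Δp_min = (1.055e-34 J·s) / (2 × 9.460e-09 m)
Δp_min = 5.574e-27 kg·m/s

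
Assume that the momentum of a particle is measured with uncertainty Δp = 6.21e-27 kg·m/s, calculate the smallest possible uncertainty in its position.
8.491 nm

Using the Heisenberg uncertainty principle:
ΔxΔp ≥ ℏ/2

The minimum uncertainty in position is:
Δx_min = ℏ/(2Δp)
Δx_min = (1.055e-34 J·s) / (2 × 6.210e-27 kg·m/s)
Δx_min = 8.491e-09 m = 8.491 nm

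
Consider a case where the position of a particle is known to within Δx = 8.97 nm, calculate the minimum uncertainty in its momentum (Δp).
5.878 × 10^-27 kg·m/s

Using the Heisenberg uncertainty principle:
ΔxΔp ≥ ℏ/2

The minimum uncertainty in momentum is:
Δp_min = ℏ/(2Δx)
Δp_min = (1.055e-34 J·s) / (2 × 8.970e-09 m)
Δp_min = 5.878e-27 kg·m/s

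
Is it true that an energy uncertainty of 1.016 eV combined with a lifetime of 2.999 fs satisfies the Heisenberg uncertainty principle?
Yes, it satisfies the uncertainty relation.

Calculate the product ΔEΔt:
ΔE = 1.016 eV = 1.628e-19 J
ΔEΔt = (1.628e-19 J) × (2.999e-15 s)
ΔEΔt = 4.882e-34 J·s

Compare to the minimum allowed value ℏ/2:
ℏ/2 = 5.273e-35 J·s

Since ΔEΔt = 4.882e-34 J·s ≥ 5.273e-35 J·s = ℏ/2,
this satisfies the uncertainty relation.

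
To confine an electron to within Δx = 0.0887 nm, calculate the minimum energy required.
1.211 eV

Localizing a particle requires giving it sufficient momentum uncertainty:

1. From uncertainty principle: Δp ≥ ℏ/(2Δx)
   Δp_min = (1.055e-34 J·s) / (2 × 8.870e-11 m)
   Δp_min = 5.945e-25 kg·m/s

2. This momentum uncertainty corresponds to kinetic energy:
   KE ≈ (Δp)²/(2m) = (5.945e-25)²/(2 × 9.109e-31 kg)
   KE = 1.940e-19 J = 1.211 eV

Tighter localization requires more energy.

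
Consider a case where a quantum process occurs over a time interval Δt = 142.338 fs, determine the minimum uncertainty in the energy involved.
2.312 meV

Using the energy-time uncertainty principle:
ΔEΔt ≥ ℏ/2

The minimum uncertainty in energy is:
ΔE_min = ℏ/(2Δt)
ΔE_min = (1.055e-34 J·s) / (2 × 1.423e-13 s)
ΔE_min = 3.704e-22 J = 2.312 meV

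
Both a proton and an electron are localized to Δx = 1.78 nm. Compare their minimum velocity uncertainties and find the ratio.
The electron has the larger minimum velocity uncertainty, by a ratio of 1836.2.

For both particles, Δp_min = ℏ/(2Δx) = 2.962e-26 kg·m/s (same for both).

The velocity uncertainty is Δv = Δp/m:
- proton: Δv = 2.962e-26 / 1.673e-27 = 1.771e+01 m/s = 17.710 m/s
- electron: Δv = 2.962e-26 / 9.109e-31 = 3.252e+04 m/s = 32.519 km/s

Ratio: 3.252e+04 / 1.771e+01 = 1836.2

The lighter particle has larger velocity uncertainty because Δv ∝ 1/m.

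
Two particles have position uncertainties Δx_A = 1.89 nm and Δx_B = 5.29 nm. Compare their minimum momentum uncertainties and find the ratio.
Particle A has the larger minimum momentum uncertainty, by a factor of 2.80.

For each particle, the minimum momentum uncertainty is Δp_min = ℏ/(2Δx):

Particle A: Δp_A = ℏ/(2×1.890e-09 m) = 2.790e-26 kg·m/s
Particle B: Δp_B = ℏ/(2×5.290e-09 m) = 9.968e-27 kg·m/s

Ratio: Δp_A/Δp_B = 2.80

Since Δp_min ∝ 1/Δx, the particle with smaller position uncertainty (A) has larger momentum uncertainty.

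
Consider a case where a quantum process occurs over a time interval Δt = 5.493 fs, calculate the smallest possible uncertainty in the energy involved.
59.914 meV

Using the energy-time uncertainty principle:
ΔEΔt ≥ ℏ/2

The minimum uncertainty in energy is:
ΔE_min = ℏ/(2Δt)
ΔE_min = (1.055e-34 J·s) / (2 × 5.493e-15 s)
ΔE_min = 9.599e-21 J = 59.914 meV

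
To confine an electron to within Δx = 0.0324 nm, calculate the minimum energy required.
9.073 eV

Localizing a particle requires giving it sufficient momentum uncertainty:

1. From uncertainty principle: Δp ≥ ℏ/(2Δx)
   Δp_min = (1.055e-34 J·s) / (2 × 3.240e-11 m)
   Δp_min = 1.627e-24 kg·m/s

2. This momentum uncertainty corresponds to kinetic energy:
   KE ≈ (Δp)²/(2m) = (1.627e-24)²/(2 × 9.109e-31 kg)
   KE = 1.454e-18 J = 9.073 eV

Tighter localization requires more energy.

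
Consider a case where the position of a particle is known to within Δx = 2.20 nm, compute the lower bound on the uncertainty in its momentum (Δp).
2.397 × 10^-26 kg·m/s

Using the Heisenberg uncertainty principle:
ΔxΔp ≥ ℏ/2

The minimum uncertainty in momentum is:
Δp_min = ℏ/(2Δx)
Δp_min = (1.055e-34 J·s) / (2 × 2.200e-09 m)
Δp_min = 2.397e-26 kg·m/s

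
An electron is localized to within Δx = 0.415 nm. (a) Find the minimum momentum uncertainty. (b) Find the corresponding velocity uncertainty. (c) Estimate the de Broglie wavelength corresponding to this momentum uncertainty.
(a) Δp_min = 1.271 × 10^-25 kg·m/s
(b) Δv_min = 139.479 km/s
(c) λ_dB = 5.215 nm

Step-by-step:

(a) From the uncertainty principle:
Δp_min = ℏ/(2Δx) = (1.055e-34 J·s)/(2 × 4.150e-10 m) = 1.271e-25 kg·m/s

(b) The velocity uncertainty:
Δv = Δp/m = (1.271e-25 kg·m/s)/(9.109e-31 kg) = 1.395e+05 m/s = 139.479 km/s

(c) The de Broglie wavelength for this momentum:
λ = h/p = (6.626e-34 J·s)/(1.271e-25 kg·m/s) = 5.215e-09 m = 5.215 nm

Note: The de Broglie wavelength is comparable to the localization size, as expected from wave-particle duality.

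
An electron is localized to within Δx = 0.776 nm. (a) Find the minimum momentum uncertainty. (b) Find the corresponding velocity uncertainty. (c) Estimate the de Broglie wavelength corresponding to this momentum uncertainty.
(a) Δp_min = 6.795 × 10^-26 kg·m/s
(b) Δv_min = 74.593 km/s
(c) λ_dB = 9.752 nm

Step-by-step:

(a) From the uncertainty principle:
Δp_min = ℏ/(2Δx) = (1.055e-34 J·s)/(2 × 7.760e-10 m) = 6.795e-26 kg·m/s

(b) The velocity uncertainty:
Δv = Δp/m = (6.795e-26 kg·m/s)/(9.109e-31 kg) = 7.459e+04 m/s = 74.593 km/s

(c) The de Broglie wavelength for this momentum:
λ = h/p = (6.626e-34 J·s)/(6.795e-26 kg·m/s) = 9.752e-09 m = 9.752 nm

Note: The de Broglie wavelength is comparable to the localization size, as expected from wave-particle duality.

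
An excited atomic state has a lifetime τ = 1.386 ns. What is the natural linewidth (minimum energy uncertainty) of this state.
237.450 neV

Using the energy-time uncertainty principle:
ΔEΔt ≥ ℏ/2

The lifetime τ represents the time uncertainty Δt.
The natural linewidth (minimum energy uncertainty) is:

ΔE = ℏ/(2τ)
ΔE = (1.055e-34 J·s) / (2 × 1.386e-09 s)
ΔE = 3.804e-26 J = 237.450 neV

This natural linewidth limits the precision of spectroscopic measurements.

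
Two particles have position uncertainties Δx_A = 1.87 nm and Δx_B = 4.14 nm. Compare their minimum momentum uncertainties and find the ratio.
Particle A has the larger minimum momentum uncertainty, by a factor of 2.21.

For each particle, the minimum momentum uncertainty is Δp_min = ℏ/(2Δx):

Particle A: Δp_A = ℏ/(2×1.870e-09 m) = 2.820e-26 kg·m/s
Particle B: Δp_B = ℏ/(2×4.140e-09 m) = 1.274e-26 kg·m/s

Ratio: Δp_A/Δp_B = 2.21

Since Δp_min ∝ 1/Δx, the particle with smaller position uncertainty (A) has larger momentum uncertainty.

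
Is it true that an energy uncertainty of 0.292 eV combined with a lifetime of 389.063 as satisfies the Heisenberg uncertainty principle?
No, it violates the uncertainty relation.

Calculate the product ΔEΔt:
ΔE = 0.292 eV = 4.678e-20 J
ΔEΔt = (4.678e-20 J) × (3.891e-16 s)
ΔEΔt = 1.820e-35 J·s

Compare to the minimum allowed value ℏ/2:
ℏ/2 = 5.273e-35 J·s

Since ΔEΔt = 1.820e-35 J·s < 5.273e-35 J·s = ℏ/2,
this violates the uncertainty relation.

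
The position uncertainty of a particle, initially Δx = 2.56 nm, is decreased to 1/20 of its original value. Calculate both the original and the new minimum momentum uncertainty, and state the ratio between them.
Original Δp_min = 2.060 × 10^-26 kg·m/s; new Δp'_min = 4.119 × 10^-25 kg·m/s; ratio Δp'_min/Δp_min = 20.

From the uncertainty principle ΔxΔp ≥ ℏ/2, the minimum momentum uncertainty is Δp_min = ℏ/(2Δx).

Original (Δx = 2.56 nm = 2.560e-09 m):
Δp_min = (1.055e-34 J·s)/(2 × 2.560e-09 m) = 2.060e-26 kg·m/s

When Δx → (1/20)Δx:
Δp'_min = ℏ/(2 × (1/20)Δx) = 20 × ℏ/(2Δx) = 20 × Δp_min
Δp'_min = 20 × 2.060e-26 kg·m/s = 4.119e-25 kg·m/s

Since Δp_min ∝ 1/Δx, when Δx is decreased to 1/20 of its original value, Δp_min increases to 20 times its original value.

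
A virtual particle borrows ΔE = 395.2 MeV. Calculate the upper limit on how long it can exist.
8.328 × 10^-25 s

Using the energy-time uncertainty principle:
ΔEΔt ≥ ℏ/2

For a virtual particle borrowing energy ΔE, the maximum lifetime is:
Δt_max = ℏ/(2ΔE)

Converting energy:
ΔE = 395.2 MeV = 6.332e-11 J

Δt_max = (1.055e-34 J·s) / (2 × 6.332e-11 J)
Δt_max = 8.328e-25 s = 8.328 × 10^-25 s

Virtual particles with higher borrowed energy exist for shorter times.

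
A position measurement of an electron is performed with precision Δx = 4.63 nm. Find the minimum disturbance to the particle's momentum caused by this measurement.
1.139 × 10^-26 kg·m/s

The uncertainty principle implies that measuring position disturbs momentum:
ΔxΔp ≥ ℏ/2

When we measure position with precision Δx, we necessarily introduce a momentum uncertainty:
Δp ≥ ℏ/(2Δx)
Δp_min = (1.055e-34 J·s) / (2 × 4.630e-09 m)
Δp_min = 1.139e-26 kg·m/s

The more precisely we measure position, the greater the momentum disturbance.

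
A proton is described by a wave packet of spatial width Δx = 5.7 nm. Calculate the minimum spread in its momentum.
9.251 × 10^-27 kg·m/s

For a wave packet, the spatial width Δx and momentum spread Δp are related by the uncertainty principle:
ΔxΔp ≥ ℏ/2

The minimum momentum spread is:
Δp_min = ℏ/(2Δx)
Δp_min = (1.055e-34 J·s) / (2 × 5.700e-09 m)
Δp_min = 9.251e-27 kg·m/s

A wave packet cannot have both a well-defined position and well-defined momentum.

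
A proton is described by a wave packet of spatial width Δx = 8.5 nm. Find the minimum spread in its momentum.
6.203 × 10^-27 kg·m/s

For a wave packet, the spatial width Δx and momentum spread Δp are related by the uncertainty principle:
ΔxΔp ≥ ℏ/2

The minimum momentum spread is:
Δp_min = ℏ/(2Δx)
Δp_min = (1.055e-34 J·s) / (2 × 8.500e-09 m)
Δp_min = 6.203e-27 kg·m/s

A wave packet cannot have both a well-defined position and well-defined momentum.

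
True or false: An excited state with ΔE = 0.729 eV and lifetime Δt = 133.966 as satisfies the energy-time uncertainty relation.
No, it violates the uncertainty relation.

Calculate the product ΔEΔt:
ΔE = 0.729 eV = 1.168e-19 J
ΔEΔt = (1.168e-19 J) × (1.340e-16 s)
ΔEΔt = 1.565e-35 J·s

Compare to the minimum allowed value ℏ/2:
ℏ/2 = 5.273e-35 J·s

Since ΔEΔt = 1.565e-35 J·s < 5.273e-35 J·s = ℏ/2,
this violates the uncertainty relation.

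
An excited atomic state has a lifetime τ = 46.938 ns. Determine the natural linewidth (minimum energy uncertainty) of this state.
7.012 neV

Using the energy-time uncertainty principle:
ΔEΔt ≥ ℏ/2

The lifetime τ represents the time uncertainty Δt.
The natural linewidth (minimum energy uncertainty) is:

ΔE = ℏ/(2τ)
ΔE = (1.055e-34 J·s) / (2 × 4.694e-08 s)
ΔE = 1.123e-27 J = 7.012 neV

This natural linewidth limits the precision of spectroscopic measurements.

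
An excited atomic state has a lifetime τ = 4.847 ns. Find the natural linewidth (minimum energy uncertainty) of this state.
67.899 neV

Using the energy-time uncertainty principle:
ΔEΔt ≥ ℏ/2

The lifetime τ represents the time uncertainty Δt.
The natural linewidth (minimum energy uncertainty) is:

ΔE = ℏ/(2τ)
ΔE = (1.055e-34 J·s) / (2 × 4.847e-09 s)
ΔE = 1.088e-26 J = 67.899 neV

This natural linewidth limits the precision of spectroscopic measurements.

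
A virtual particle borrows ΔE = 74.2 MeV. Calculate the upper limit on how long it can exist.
4.435 ys

Using the energy-time uncertainty principle:
ΔEΔt ≥ ℏ/2

For a virtual particle borrowing energy ΔE, the maximum lifetime is:
Δt_max = ℏ/(2ΔE)

Converting energy:
ΔE = 74.2 MeV = 1.189e-11 J

Δt_max = (1.055e-34 J·s) / (2 × 1.189e-11 J)
Δt_max = 4.435e-24 s = 4.435 ys

Virtual particles with higher borrowed energy exist for shorter times.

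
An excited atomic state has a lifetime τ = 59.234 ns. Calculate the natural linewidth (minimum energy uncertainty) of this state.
5.556 neV

Using the energy-time uncertainty principle:
ΔEΔt ≥ ℏ/2

The lifetime τ represents the time uncertainty Δt.
The natural linewidth (minimum energy uncertainty) is:

ΔE = ℏ/(2τ)
ΔE = (1.055e-34 J·s) / (2 × 5.923e-08 s)
ΔE = 8.902e-28 J = 5.556 neV

This natural linewidth limits the precision of spectroscopic measurements.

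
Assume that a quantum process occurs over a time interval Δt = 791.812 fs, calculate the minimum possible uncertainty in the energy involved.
415.637 μeV

Using the energy-time uncertainty principle:
ΔEΔt ≥ ℏ/2

The minimum uncertainty in energy is:
ΔE_min = ℏ/(2Δt)
ΔE_min = (1.055e-34 J·s) / (2 × 7.918e-13 s)
ΔE_min = 6.659e-23 J = 415.637 μeV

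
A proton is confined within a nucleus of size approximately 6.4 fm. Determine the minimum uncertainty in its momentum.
8.239 × 10^-21 kg·m/s

Using the Heisenberg uncertainty principle:
ΔxΔp ≥ ℏ/2

With Δx ≈ L = 6.400e-15 m (the confinement size):
Δp_min = ℏ/(2Δx)
Δp_min = (1.055e-34 J·s) / (2 × 6.400e-15 m)
Δp_min = 8.239e-21 kg·m/s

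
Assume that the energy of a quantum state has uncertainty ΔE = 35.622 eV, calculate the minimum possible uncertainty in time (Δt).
9.239 as

Using the energy-time uncertainty principle:
ΔEΔt ≥ ℏ/2

The minimum uncertainty in time is:
Δt_min = ℏ/(2ΔE)
Δt_min = (1.055e-34 J·s) / (2 × 5.707e-18 J)
Δt_min = 9.239e-18 s = 9.239 as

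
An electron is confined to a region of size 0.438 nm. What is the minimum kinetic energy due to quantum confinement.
49.649 meV

Using the uncertainty principle:

1. Position uncertainty: Δx ≈ 4.380e-10 m
2. Minimum momentum uncertainty: Δp = ℏ/(2Δx) = 1.204e-25 kg·m/s
3. Minimum kinetic energy:
   KE = (Δp)²/(2m) = (1.204e-25)²/(2 × 9.109e-31 kg)
   KE = 7.955e-21 J = 49.649 meV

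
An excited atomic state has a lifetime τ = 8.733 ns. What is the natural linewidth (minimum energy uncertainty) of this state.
37.685 neV

Using the energy-time uncertainty principle:
ΔEΔt ≥ ℏ/2

The lifetime τ represents the time uncertainty Δt.
The natural linewidth (minimum energy uncertainty) is:

ΔE = ℏ/(2τ)
ΔE = (1.055e-34 J·s) / (2 × 8.733e-09 s)
ΔE = 6.038e-27 J = 37.685 neV

This natural linewidth limits the precision of spectroscopic measurements.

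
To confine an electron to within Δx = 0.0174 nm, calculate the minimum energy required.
31.460 eV

Localizing a particle requires giving it sufficient momentum uncertainty:

1. From uncertainty principle: Δp ≥ ℏ/(2Δx)
   Δp_min = (1.055e-34 J·s) / (2 × 1.740e-11 m)
   Δp_min = 3.030e-24 kg·m/s

2. This momentum uncertainty corresponds to kinetic energy:
   KE ≈ (Δp)²/(2m) = (3.030e-24)²/(2 × 9.109e-31 kg)
   KE = 5.041e-18 J = 31.460 eV

Tighter localization requires more energy.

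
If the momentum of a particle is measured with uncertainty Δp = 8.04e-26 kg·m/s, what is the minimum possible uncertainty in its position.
655.828 pm

Using the Heisenberg uncertainty principle:
ΔxΔp ≥ ℏ/2

The minimum uncertainty in position is:
Δx_min = ℏ/(2Δp)
Δx_min = (1.055e-34 J·s) / (2 × 8.040e-26 kg·m/s)
Δx_min = 6.558e-10 m = 655.828 pm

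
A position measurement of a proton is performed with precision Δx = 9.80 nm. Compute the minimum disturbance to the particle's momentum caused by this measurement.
5.380 × 10^-27 kg·m/s

The uncertainty principle implies that measuring position disturbs momentum:
ΔxΔp ≥ ℏ/2

When we measure position with precision Δx, we necessarily introduce a momentum uncertainty:
Δp ≥ ℏ/(2Δx)
Δp_min = (1.055e-34 J·s) / (2 × 9.800e-09 m)
Δp_min = 5.380e-27 kg·m/s

The more precisely we measure position, the greater the momentum disturbance.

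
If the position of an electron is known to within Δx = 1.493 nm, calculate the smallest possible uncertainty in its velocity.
38.770 km/s

Using the Heisenberg uncertainty principle and Δp = mΔv:
ΔxΔp ≥ ℏ/2
Δx(mΔv) ≥ ℏ/2

The minimum uncertainty in velocity is:
Δv_min = ℏ/(2mΔx)
Δv_min = (1.055e-34 J·s) / (2 × 9.109e-31 kg × 1.493e-09 m)
Δv_min = 3.877e+04 m/s = 38.770 km/s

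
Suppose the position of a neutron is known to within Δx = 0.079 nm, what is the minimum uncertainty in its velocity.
398.495 m/s

Using the Heisenberg uncertainty principle and Δp = mΔv:
ΔxΔp ≥ ℏ/2
Δx(mΔv) ≥ ℏ/2

The minimum uncertainty in velocity is:
Δv_min = ℏ/(2mΔx)
Δv_min = (1.055e-34 J·s) / (2 × 1.675e-27 kg × 7.900e-11 m)
Δv_min = 3.985e+02 m/s = 398.495 m/s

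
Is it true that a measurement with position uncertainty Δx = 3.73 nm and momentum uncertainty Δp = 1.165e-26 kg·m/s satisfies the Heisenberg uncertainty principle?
No, it violates the uncertainty principle (impossible measurement).

Calculate the product ΔxΔp:
ΔxΔp = (3.730e-09 m) × (1.165e-26 kg·m/s)
ΔxΔp = 4.345e-35 J·s

Compare to the minimum allowed value ℏ/2:
ℏ/2 = 5.273e-35 J·s

Since ΔxΔp = 4.345e-35 J·s < 5.273e-35 J·s = ℏ/2,
the measurement violates the uncertainty principle.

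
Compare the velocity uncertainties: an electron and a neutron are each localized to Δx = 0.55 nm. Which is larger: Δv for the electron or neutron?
The electron has the larger minimum velocity uncertainty, by a ratio of 1838.7.

For both particles, Δp_min = ℏ/(2Δx) = 9.587e-26 kg·m/s (same for both).

The velocity uncertainty is Δv = Δp/m:
- electron: Δv = 9.587e-26 / 9.109e-31 = 1.052e+05 m/s = 105.243 km/s
- neutron: Δv = 9.587e-26 / 1.675e-27 = 5.724e+01 m/s = 57.238 m/s

Ratio: 1.052e+05 / 5.724e+01 = 1838.7

The lighter particle has larger velocity uncertainty because Δv ∝ 1/m.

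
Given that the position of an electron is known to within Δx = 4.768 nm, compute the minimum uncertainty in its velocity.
12.140 km/s

Using the Heisenberg uncertainty principle and Δp = mΔv:
ΔxΔp ≥ ℏ/2
Δx(mΔv) ≥ ℏ/2

The minimum uncertainty in velocity is:
Δv_min = ℏ/(2mΔx)
Δv_min = (1.055e-34 J·s) / (2 × 9.109e-31 kg × 4.768e-09 m)
Δv_min = 1.214e+04 m/s = 12.140 km/s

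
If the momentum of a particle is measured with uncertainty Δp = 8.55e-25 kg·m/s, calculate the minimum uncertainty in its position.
61.671 pm

Using the Heisenberg uncertainty principle:
ΔxΔp ≥ ℏ/2

The minimum uncertainty in position is:
Δx_min = ℏ/(2Δp)
Δx_min = (1.055e-34 J·s) / (2 × 8.550e-25 kg·m/s)
Δx_min = 6.167e-11 m = 61.671 pm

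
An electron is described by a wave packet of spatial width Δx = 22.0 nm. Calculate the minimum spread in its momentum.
2.397 × 10^-27 kg·m/s

For a wave packet, the spatial width Δx and momentum spread Δp are related by the uncertainty principle:
ΔxΔp ≥ ℏ/2

The minimum momentum spread is:
Δp_min = ℏ/(2Δx)
Δp_min = (1.055e-34 J·s) / (2 × 2.200e-08 m)
Δp_min = 2.397e-27 kg·m/s

A wave packet cannot have both a well-defined position and well-defined momentum.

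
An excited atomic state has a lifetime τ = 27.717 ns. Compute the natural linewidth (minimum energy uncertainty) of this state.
11.874 neV

Using the energy-time uncertainty principle:
ΔEΔt ≥ ℏ/2

The lifetime τ represents the time uncertainty Δt.
The natural linewidth (minimum energy uncertainty) is:

ΔE = ℏ/(2τ)
ΔE = (1.055e-34 J·s) / (2 × 2.772e-08 s)
ΔE = 1.902e-27 J = 11.874 neV

This natural linewidth limits the precision of spectroscopic measurements.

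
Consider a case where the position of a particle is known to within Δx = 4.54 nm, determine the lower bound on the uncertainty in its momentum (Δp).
1.161 × 10^-26 kg·m/s

Using the Heisenberg uncertainty principle:
ΔxΔp ≥ ℏ/2

The minimum uncertainty in momentum is:
Δp_min = ℏ/(2Δx)
Δp_min = (1.055e-34 J·s) / (2 × 4.540e-09 m)
Δp_min = 1.161e-26 kg·m/s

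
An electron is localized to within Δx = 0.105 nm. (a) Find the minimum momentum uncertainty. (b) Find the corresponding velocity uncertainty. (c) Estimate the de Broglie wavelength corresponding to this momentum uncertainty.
(a) Δp_min = 5.022 × 10^-25 kg·m/s
(b) Δv_min = 551.274 km/s
(c) λ_dB = 1.319 nm

Step-by-step:

(a) From the uncertainty principle:
Δp_min = ℏ/(2Δx) = (1.055e-34 J·s)/(2 × 1.050e-10 m) = 5.022e-25 kg·m/s

(b) The velocity uncertainty:
Δv = Δp/m = (5.022e-25 kg·m/s)/(9.109e-31 kg) = 5.513e+05 m/s = 551.274 km/s

(c) The de Broglie wavelength for this momentum:
λ = h/p = (6.626e-34 J·s)/(5.022e-25 kg·m/s) = 1.319e-09 m = 1.319 nm

Note: The de Broglie wavelength is comparable to the localization size, as expected from wave-particle duality.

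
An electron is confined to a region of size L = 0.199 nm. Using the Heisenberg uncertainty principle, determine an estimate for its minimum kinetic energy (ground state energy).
240.523 meV

Using the uncertainty principle to estimate ground state energy:

1. The position uncertainty is approximately the confinement size:
   Δx ≈ L = 1.990e-10 m

2. From ΔxΔp ≥ ℏ/2, the minimum momentum uncertainty is:
   Δp ≈ ℏ/(2L) = 2.650e-25 kg·m/s

3. The kinetic energy is approximately:
   KE ≈ (Δp)²/(2m) = (2.650e-25)²/(2 × 9.109e-31 kg)
   KE ≈ 3.854e-20 J = 240.523 meV

This is an order-of-magnitude estimate of the ground state energy.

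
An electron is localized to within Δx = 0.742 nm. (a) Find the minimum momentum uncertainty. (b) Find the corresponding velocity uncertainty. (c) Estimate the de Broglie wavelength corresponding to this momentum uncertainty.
(a) Δp_min = 7.106 × 10^-26 kg·m/s
(b) Δv_min = 78.011 km/s
(c) λ_dB = 9.324 nm

Step-by-step:

(a) From the uncertainty principle:
Δp_min = ℏ/(2Δx) = (1.055e-34 J·s)/(2 × 7.420e-10 m) = 7.106e-26 kg·m/s

(b) The velocity uncertainty:
Δv = Δp/m = (7.106e-26 kg·m/s)/(9.109e-31 kg) = 7.801e+04 m/s = 78.011 km/s

(c) The de Broglie wavelength for this momentum:
λ = h/p = (6.626e-34 J·s)/(7.106e-26 kg·m/s) = 9.324e-09 m = 9.324 nm

Note: The de Broglie wavelength is comparable to the localization size, as expected from wave-particle duality.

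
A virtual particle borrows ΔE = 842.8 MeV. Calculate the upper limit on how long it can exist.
3.905 × 10^-25 s

Using the energy-time uncertainty principle:
ΔEΔt ≥ ℏ/2

For a virtual particle borrowing energy ΔE, the maximum lifetime is:
Δt_max = ℏ/(2ΔE)

Converting energy:
ΔE = 842.8 MeV = 1.350e-10 J

Δt_max = (1.055e-34 J·s) / (2 × 1.350e-10 J)
Δt_max = 3.905e-25 s = 3.905 × 10^-25 s

Virtual particles with higher borrowed energy exist for shorter times.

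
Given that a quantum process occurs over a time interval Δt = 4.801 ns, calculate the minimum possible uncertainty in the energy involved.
68.549 neV

Using the energy-time uncertainty principle:
ΔEΔt ≥ ℏ/2

The minimum uncertainty in energy is:
ΔE_min = ℏ/(2Δt)
ΔE_min = (1.055e-34 J·s) / (2 × 4.801e-09 s)
ΔE_min = 1.098e-26 J = 68.549 neV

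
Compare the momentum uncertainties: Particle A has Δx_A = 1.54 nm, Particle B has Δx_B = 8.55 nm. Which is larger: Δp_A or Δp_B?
Particle A has the larger minimum momentum uncertainty, by a factor of 5.55.

For each particle, the minimum momentum uncertainty is Δp_min = ℏ/(2Δx):

Particle A: Δp_A = ℏ/(2×1.540e-09 m) = 3.424e-26 kg·m/s
Particle B: Δp_B = ℏ/(2×8.550e-09 m) = 6.167e-27 kg·m/s

Ratio: Δp_A/Δp_B = 5.55

Since Δp_min ∝ 1/Δx, the particle with smaller position uncertainty (A) has larger momentum uncertainty.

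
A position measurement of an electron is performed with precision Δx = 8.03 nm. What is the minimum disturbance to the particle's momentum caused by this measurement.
6.566 × 10^-27 kg·m/s

The uncertainty principle implies that measuring position disturbs momentum:
ΔxΔp ≥ ℏ/2

When we measure position with precision Δx, we necessarily introduce a momentum uncertainty:
Δp ≥ ℏ/(2Δx)
Δp_min = (1.055e-34 J·s) / (2 × 8.030e-09 m)
Δp_min = 6.566e-27 kg·m/s

The more precisely we measure position, the greater the momentum disturbance.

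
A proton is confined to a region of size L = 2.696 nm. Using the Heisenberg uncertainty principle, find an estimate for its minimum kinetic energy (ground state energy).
713.698 neV

Using the uncertainty principle to estimate ground state energy:

1. The position uncertainty is approximately the confinement size:
   Δx ≈ L = 2.696e-09 m

2. From ΔxΔp ≥ ℏ/2, the minimum momentum uncertainty is:
   Δp ≈ ℏ/(2L) = 1.956e-26 kg·m/s

3. The kinetic energy is approximately:
   KE ≈ (Δp)²/(2m) = (1.956e-26)²/(2 × 1.673e-27 kg)
   KE ≈ 1.143e-25 J = 713.698 neV

This is an order-of-magnitude estimate of the ground state energy.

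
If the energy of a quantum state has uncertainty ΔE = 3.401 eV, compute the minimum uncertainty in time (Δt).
96.767 as

Using the energy-time uncertainty principle:
ΔEΔt ≥ ℏ/2

The minimum uncertainty in time is:
Δt_min = ℏ/(2ΔE)
Δt_min = (1.055e-34 J·s) / (2 × 5.449e-19 J)
Δt_min = 9.677e-17 s = 96.767 as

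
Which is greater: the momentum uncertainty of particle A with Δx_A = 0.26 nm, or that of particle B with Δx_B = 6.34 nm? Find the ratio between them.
Particle A has the larger minimum momentum uncertainty, by a factor of 24.38.

For each particle, the minimum momentum uncertainty is Δp_min = ℏ/(2Δx):

Particle A: Δp_A = ℏ/(2×2.600e-10 m) = 2.028e-25 kg·m/s
Particle B: Δp_B = ℏ/(2×6.340e-09 m) = 8.317e-27 kg·m/s

Ratio: Δp_A/Δp_B = 24.38

Since Δp_min ∝ 1/Δx, the particle with smaller position uncertainty (A) has larger momentum uncertainty.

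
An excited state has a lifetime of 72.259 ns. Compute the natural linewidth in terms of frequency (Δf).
1.101 MHz

Using the energy-time uncertainty principle and E = hf:
ΔEΔt ≥ ℏ/2
hΔf·Δt ≥ ℏ/2

The minimum frequency uncertainty is:
Δf = ℏ/(2hτ) = 1/(4πτ)
Δf = 1/(4π × 7.226e-08 s)
Δf = 1.101e+06 Hz = 1.101 MHz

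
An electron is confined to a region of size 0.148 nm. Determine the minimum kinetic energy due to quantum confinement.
434.850 meV

Using the uncertainty principle:

1. Position uncertainty: Δx ≈ 1.480e-10 m
2. Minimum momentum uncertainty: Δp = ℏ/(2Δx) = 3.563e-25 kg·m/s
3. Minimum kinetic energy:
   KE = (Δp)²/(2m) = (3.563e-25)²/(2 × 9.109e-31 kg)
   KE = 6.967e-20 J = 434.850 meV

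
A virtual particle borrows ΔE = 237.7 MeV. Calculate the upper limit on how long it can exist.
1.385 ys

Using the energy-time uncertainty principle:
ΔEΔt ≥ ℏ/2

For a virtual particle borrowing energy ΔE, the maximum lifetime is:
Δt_max = ℏ/(2ΔE)

Converting energy:
ΔE = 237.7 MeV = 3.808e-11 J

Δt_max = (1.055e-34 J·s) / (2 × 3.808e-11 J)
Δt_max = 1.385e-24 s = 1.385 ys

Virtual particles with higher borrowed energy exist for shorter times.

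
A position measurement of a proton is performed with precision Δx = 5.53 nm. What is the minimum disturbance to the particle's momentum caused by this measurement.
9.535 × 10^-27 kg·m/s

The uncertainty principle implies that measuring position disturbs momentum:
ΔxΔp ≥ ℏ/2

When we measure position with precision Δx, we necessarily introduce a momentum uncertainty:
Δp ≥ ℏ/(2Δx)
Δp_min = (1.055e-34 J·s) / (2 × 5.530e-09 m)
Δp_min = 9.535e-27 kg·m/s

The more precisely we measure position, the greater the momentum disturbance.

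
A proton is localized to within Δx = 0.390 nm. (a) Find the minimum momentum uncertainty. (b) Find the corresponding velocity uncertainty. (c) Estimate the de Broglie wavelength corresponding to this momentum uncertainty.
(a) Δp_min = 1.352 × 10^-25 kg·m/s
(b) Δv_min = 80.832 m/s
(c) λ_dB = 4.901 nm

Step-by-step:

(a) From the uncertainty principle:
Δp_min = ℏ/(2Δx) = (1.055e-34 J·s)/(2 × 3.900e-10 m) = 1.352e-25 kg·m/s

(b) The velocity uncertainty:
Δv = Δp/m = (1.352e-25 kg·m/s)/(1.673e-27 kg) = 8.083e+01 m/s = 80.832 m/s

(c) The de Broglie wavelength for this momentum:
λ = h/p = (6.626e-34 J·s)/(1.352e-25 kg·m/s) = 4.901e-09 m = 4.901 nm

Note: The de Broglie wavelength is comparable to the localization size, as expected from wave-particle duality.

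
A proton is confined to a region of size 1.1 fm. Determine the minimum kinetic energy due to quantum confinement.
4.287 MeV

Using the uncertainty principle:

1. Position uncertainty: Δx ≈ 1.100e-15 m
2. Minimum momentum uncertainty: Δp = ℏ/(2Δx) = 4.794e-20 kg·m/s
3. Minimum kinetic energy:
   KE = (Δp)²/(2m) = (4.794e-20)²/(2 × 1.673e-27 kg)
   KE = 6.869e-13 J = 4.287 MeV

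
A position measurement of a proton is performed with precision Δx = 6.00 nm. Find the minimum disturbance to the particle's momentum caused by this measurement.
8.788 × 10^-27 kg·m/s

The uncertainty principle implies that measuring position disturbs momentum:
ΔxΔp ≥ ℏ/2

When we measure position with precision Δx, we necessarily introduce a momentum uncertainty:
Δp ≥ ℏ/(2Δx)
Δp_min = (1.055e-34 J·s) / (2 × 6.000e-09 m)
Δp_min = 8.788e-27 kg·m/s

The more precisely we measure position, the greater the momentum disturbance.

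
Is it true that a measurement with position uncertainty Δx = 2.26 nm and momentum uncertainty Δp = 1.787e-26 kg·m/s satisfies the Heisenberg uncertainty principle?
No, it violates the uncertainty principle (impossible measurement).

Calculate the product ΔxΔp:
ΔxΔp = (2.260e-09 m) × (1.787e-26 kg·m/s)
ΔxΔp = 4.039e-35 J·s

Compare to the minimum allowed value ℏ/2:
ℏ/2 = 5.273e-35 J·s

Since ΔxΔp = 4.039e-35 J·s < 5.273e-35 J·s = ℏ/2,
the measurement violates the uncertainty principle.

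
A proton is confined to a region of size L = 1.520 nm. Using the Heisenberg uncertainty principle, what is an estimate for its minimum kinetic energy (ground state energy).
2.245 μeV

Using the uncertainty principle to estimate ground state energy:

1. The position uncertainty is approximately the confinement size:
   Δx ≈ L = 1.520e-09 m

2. From ΔxΔp ≥ ℏ/2, the minimum momentum uncertainty is:
   Δp ≈ ℏ/(2L) = 3.469e-26 kg·m/s

3. The kinetic energy is approximately:
   KE ≈ (Δp)²/(2m) = (3.469e-26)²/(2 × 1.673e-27 kg)
   KE ≈ 3.597e-25 J = 2.245 μeV

This is an order-of-magnitude estimate of the ground state energy.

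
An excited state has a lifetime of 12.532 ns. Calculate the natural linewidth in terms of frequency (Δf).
6.350 MHz

Using the energy-time uncertainty principle and E = hf:
ΔEΔt ≥ ℏ/2
hΔf·Δt ≥ ℏ/2

The minimum frequency uncertainty is:
Δf = ℏ/(2hτ) = 1/(4πτ)
Δf = 1/(4π × 1.253e-08 s)
Δf = 6.350e+06 Hz = 6.350 MHz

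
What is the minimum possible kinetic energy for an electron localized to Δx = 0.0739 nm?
1.744 eV

Localizing a particle requires giving it sufficient momentum uncertainty:

1. From uncertainty principle: Δp ≥ ℏ/(2Δx)
   Δp_min = (1.055e-34 J·s) / (2 × 7.390e-11 m)
   Δp_min = 7.135e-25 kg·m/s

2. This momentum uncertainty corresponds to kinetic energy:
   KE ≈ (Δp)²/(2m) = (7.135e-25)²/(2 × 9.109e-31 kg)
   KE = 2.794e-19 J = 1.744 eV

Tighter localization requires more energy.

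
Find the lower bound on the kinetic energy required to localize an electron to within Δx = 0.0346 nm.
7.956 eV

Localizing a particle requires giving it sufficient momentum uncertainty:

1. From uncertainty principle: Δp ≥ ℏ/(2Δx)
   Δp_min = (1.055e-34 J·s) / (2 × 3.460e-11 m)
   Δp_min = 1.524e-24 kg·m/s

2. This momentum uncertainty corresponds to kinetic energy:
   KE ≈ (Δp)²/(2m) = (1.524e-24)²/(2 × 9.109e-31 kg)
   KE = 1.275e-18 J = 7.956 eV

Tighter localization requires more energy.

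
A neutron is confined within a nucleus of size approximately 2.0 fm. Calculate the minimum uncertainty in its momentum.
2.636 × 10^-20 kg·m/s

Using the Heisenberg uncertainty principle:
ΔxΔp ≥ ℏ/2

With Δx ≈ L = 2.000e-15 m (the confinement size):
Δp_min = ℏ/(2Δx)
Δp_min = (1.055e-34 J·s) / (2 × 2.000e-15 m)
Δp_min = 2.636e-20 kg·m/s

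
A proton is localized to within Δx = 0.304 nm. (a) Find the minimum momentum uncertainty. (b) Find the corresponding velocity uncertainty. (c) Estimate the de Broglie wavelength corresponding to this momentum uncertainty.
(a) Δp_min = 1.734 × 10^-25 kg·m/s
(b) Δv_min = 103.699 m/s
(c) λ_dB = 3.820 nm

Step-by-step:

(a) From the uncertainty principle:
Δp_min = ℏ/(2Δx) = (1.055e-34 J·s)/(2 × 3.040e-10 m) = 1.734e-25 kg·m/s

(b) The velocity uncertainty:
Δv = Δp/m = (1.734e-25 kg·m/s)/(1.673e-27 kg) = 1.037e+02 m/s = 103.699 m/s

(c) The de Broglie wavelength for this momentum:
λ = h/p = (6.626e-34 J·s)/(1.734e-25 kg·m/s) = 3.820e-09 m = 3.820 nm

Note: The de Broglie wavelength is comparable to the localization size, as expected from wave-particle duality.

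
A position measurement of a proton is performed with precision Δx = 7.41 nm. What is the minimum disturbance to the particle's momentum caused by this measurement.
7.116 × 10^-27 kg·m/s

The uncertainty principle implies that measuring position disturbs momentum:
ΔxΔp ≥ ℏ/2

When we measure position with precision Δx, we necessarily introduce a momentum uncertainty:
Δp ≥ ℏ/(2Δx)
Δp_min = (1.055e-34 J·s) / (2 × 7.410e-09 m)
Δp_min = 7.116e-27 kg·m/s

The more precisely we measure position, the greater the momentum disturbance.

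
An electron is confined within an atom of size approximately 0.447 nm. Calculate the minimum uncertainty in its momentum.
1.180 × 10^-25 kg·m/s

Using the Heisenberg uncertainty principle:
ΔxΔp ≥ ℏ/2

With Δx ≈ L = 4.470e-10 m (the confinement size):
Δp_min = ℏ/(2Δx)
Δp_min = (1.055e-34 J·s) / (2 × 4.470e-10 m)
Δp_min = 1.180e-25 kg·m/s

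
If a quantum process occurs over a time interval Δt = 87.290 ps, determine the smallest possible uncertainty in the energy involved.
3.770 μeV

Using the energy-time uncertainty principle:
ΔEΔt ≥ ℏ/2

The minimum uncertainty in energy is:
ΔE_min = ℏ/(2Δt)
ΔE_min = (1.055e-34 J·s) / (2 × 8.729e-11 s)
ΔE_min = 6.041e-25 J = 3.770 μeV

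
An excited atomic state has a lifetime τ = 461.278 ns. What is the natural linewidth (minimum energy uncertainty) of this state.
713.466 peV

Using the energy-time uncertainty principle:
ΔEΔt ≥ ℏ/2

The lifetime τ represents the time uncertainty Δt.
The natural linewidth (minimum energy uncertainty) is:

ΔE = ℏ/(2τ)
ΔE = (1.055e-34 J·s) / (2 × 4.613e-07 s)
ΔE = 1.143e-28 J = 713.466 peV

This natural linewidth limits the precision of spectroscopic measurements.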